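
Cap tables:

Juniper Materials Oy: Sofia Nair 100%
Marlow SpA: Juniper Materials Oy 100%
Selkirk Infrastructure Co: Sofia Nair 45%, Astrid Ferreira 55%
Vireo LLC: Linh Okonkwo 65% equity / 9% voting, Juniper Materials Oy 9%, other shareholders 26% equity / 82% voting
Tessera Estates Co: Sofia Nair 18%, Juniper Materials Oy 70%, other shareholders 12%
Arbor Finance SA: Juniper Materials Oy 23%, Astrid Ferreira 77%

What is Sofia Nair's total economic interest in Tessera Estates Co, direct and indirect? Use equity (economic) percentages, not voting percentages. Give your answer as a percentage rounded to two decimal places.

Sofia reaches Tessera along 2 paths.
Direct stake: 18% = 18%.
Via Juniper: 100% × 70% = 70%.
Total: 18% + 70% = 88%.
Rounded: 88.00%.

88.00%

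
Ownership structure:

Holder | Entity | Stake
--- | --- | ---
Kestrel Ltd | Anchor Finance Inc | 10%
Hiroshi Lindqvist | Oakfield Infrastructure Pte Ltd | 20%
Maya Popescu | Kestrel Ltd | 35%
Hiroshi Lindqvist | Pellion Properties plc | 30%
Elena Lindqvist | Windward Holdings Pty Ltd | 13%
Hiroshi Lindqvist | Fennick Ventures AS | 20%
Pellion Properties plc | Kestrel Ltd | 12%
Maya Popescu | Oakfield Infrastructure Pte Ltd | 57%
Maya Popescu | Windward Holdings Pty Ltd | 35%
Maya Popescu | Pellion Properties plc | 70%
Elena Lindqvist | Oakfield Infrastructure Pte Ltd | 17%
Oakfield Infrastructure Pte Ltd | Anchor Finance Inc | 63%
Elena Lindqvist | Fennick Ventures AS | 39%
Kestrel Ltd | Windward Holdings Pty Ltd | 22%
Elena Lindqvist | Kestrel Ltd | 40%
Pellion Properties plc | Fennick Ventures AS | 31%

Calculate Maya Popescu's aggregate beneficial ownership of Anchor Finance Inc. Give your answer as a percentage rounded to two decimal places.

40.25%

Maya reaches Anchor along 3 paths.
Via Oakfield: 57% × 63% = 35.91%.
Via Kestrel: 35% × 10% = 3.5%.
Via Pellion → Kestrel: 70% × 12% × 10% = 0.84%.
Total: 35.91% + 3.5% + 0.84% = 40.25%.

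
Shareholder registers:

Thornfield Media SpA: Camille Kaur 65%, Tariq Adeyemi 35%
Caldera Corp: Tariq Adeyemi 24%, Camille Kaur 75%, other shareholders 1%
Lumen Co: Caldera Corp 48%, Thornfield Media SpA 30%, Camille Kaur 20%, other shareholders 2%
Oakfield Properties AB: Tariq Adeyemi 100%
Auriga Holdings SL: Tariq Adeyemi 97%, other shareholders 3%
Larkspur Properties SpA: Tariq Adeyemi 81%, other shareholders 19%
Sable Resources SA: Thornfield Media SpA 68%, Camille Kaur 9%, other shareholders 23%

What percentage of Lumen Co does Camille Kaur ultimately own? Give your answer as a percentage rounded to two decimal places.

Camille reaches Lumen along 3 paths.
Via Caldera: 75% × 48% = 36%.
Via Thornfield: 65% × 30% = 19.5%.
Direct stake: 20% = 20%.
Total: 36% + 19.5% + 20% = 75.5%.
Rounded: 75.50%.

75.50%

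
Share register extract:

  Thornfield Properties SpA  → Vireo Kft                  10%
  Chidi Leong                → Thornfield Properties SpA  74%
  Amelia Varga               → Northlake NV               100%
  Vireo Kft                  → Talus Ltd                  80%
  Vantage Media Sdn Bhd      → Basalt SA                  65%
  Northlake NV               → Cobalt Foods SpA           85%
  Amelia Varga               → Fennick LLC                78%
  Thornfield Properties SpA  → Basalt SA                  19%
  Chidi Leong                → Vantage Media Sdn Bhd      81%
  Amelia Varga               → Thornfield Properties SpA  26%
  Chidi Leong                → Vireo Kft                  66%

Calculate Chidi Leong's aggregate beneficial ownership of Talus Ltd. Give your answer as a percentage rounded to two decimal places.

58.72%

Chidi reaches Talus along 2 paths.
Via Vireo: 66% × 80% = 52.8%.
Via Thornfield → Vireo: 74% × 10% × 80% = 5.92%.
Total: 52.8% + 5.92% = 58.72%.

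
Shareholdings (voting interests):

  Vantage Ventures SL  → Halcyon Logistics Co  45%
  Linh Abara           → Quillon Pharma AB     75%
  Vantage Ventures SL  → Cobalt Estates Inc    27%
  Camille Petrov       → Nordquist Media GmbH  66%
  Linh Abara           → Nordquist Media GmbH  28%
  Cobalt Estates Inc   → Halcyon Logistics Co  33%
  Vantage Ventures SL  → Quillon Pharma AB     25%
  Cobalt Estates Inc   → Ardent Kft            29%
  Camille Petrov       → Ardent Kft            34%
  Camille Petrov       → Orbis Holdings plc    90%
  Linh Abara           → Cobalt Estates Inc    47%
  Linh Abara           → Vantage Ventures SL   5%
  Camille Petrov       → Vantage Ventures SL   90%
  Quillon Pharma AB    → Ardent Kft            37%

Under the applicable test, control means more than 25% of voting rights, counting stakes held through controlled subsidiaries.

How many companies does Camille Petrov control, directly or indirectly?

Camille holds 90% of Vantage, so Camille controls Vantage.
Vantage holds 27% of Cobalt, so Camille controls Cobalt.
Camille holds 90% of Orbis, so Camille controls Orbis.
Cobalt and Camille together hold 29% + 34% = 63% of Ardent, so Camille controls Ardent.
Vantage and Cobalt together hold 45% + 33% = 78% of Halcyon, so Camille controls Halcyon.
Camille holds 66% of Nordquist, so Camille controls Nordquist.
No other company's threshold is met.
Camille controls 6 companies.

6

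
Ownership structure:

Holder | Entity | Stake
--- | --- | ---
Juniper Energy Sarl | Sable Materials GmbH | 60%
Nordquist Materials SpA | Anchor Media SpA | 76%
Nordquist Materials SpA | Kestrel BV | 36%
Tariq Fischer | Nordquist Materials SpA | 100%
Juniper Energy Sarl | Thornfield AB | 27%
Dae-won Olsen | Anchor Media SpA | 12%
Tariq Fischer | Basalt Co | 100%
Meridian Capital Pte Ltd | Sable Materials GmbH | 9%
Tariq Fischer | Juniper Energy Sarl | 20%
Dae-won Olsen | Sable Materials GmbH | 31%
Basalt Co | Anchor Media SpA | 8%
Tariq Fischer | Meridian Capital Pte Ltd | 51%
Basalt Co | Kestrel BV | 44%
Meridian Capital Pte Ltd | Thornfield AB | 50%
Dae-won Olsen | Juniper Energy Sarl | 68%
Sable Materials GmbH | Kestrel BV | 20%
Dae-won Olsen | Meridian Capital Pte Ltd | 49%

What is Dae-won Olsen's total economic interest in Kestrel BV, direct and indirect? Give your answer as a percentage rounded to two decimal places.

15.24%

Dae-won reaches Kestrel along 3 paths.
Via Meridian → Sable: 49% × 9% × 20% = 0.882%.
Via Sable: 31% × 20% = 6.2%.
Via Juniper → Sable: 68% × 60% × 20% = 8.16%.
Total: 0.882% + 6.2% + 8.16% = 15.242%.
Rounded: 15.24%.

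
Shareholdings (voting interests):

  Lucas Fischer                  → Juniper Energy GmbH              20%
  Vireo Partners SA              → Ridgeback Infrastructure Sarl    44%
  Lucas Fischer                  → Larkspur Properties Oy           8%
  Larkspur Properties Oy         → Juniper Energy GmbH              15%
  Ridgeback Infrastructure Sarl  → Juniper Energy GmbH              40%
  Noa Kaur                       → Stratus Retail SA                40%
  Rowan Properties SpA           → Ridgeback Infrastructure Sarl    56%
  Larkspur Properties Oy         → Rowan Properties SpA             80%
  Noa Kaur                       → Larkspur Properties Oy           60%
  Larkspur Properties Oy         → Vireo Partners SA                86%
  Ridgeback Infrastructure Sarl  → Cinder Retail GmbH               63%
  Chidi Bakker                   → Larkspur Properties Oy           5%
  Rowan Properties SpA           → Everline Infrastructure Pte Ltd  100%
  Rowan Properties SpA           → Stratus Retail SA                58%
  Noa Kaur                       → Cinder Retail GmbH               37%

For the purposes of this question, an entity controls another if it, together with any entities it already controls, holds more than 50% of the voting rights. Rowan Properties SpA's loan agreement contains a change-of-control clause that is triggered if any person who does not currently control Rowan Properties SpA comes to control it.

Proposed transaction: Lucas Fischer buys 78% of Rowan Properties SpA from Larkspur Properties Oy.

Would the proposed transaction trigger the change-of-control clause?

Yes

The purchase adds only to Lucas's holdings (Larkspur's stake shrinks), so Lucas is the only person who could newly come to control Rowan.
Lucas's largest direct stake is 20% in Juniper, which does not meet the threshold, so Lucas controls no company.
Neither Lucas nor any entity Lucas controls holds any voting interest in Rowan.
So before the transaction, Lucas does not control Rowan.
After the purchase, Lucas holds 78% of Rowan directly, and Larkspur's stake falls to 2%.
Lucas holds 78% of Rowan, so Lucas controls Rowan.
Lucas did not control Rowan before and does after, so the clause is triggered.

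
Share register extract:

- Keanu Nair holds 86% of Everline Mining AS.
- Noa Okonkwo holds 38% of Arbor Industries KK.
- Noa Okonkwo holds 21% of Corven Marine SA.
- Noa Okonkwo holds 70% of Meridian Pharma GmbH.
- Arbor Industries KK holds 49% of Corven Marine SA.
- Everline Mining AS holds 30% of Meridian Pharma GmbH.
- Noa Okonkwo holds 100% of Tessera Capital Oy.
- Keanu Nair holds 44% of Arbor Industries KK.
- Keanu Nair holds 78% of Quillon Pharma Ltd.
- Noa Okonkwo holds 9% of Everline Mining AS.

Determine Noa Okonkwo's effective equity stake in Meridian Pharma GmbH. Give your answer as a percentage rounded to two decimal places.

72.70%

Noa reaches Meridian along 2 paths.
Direct stake: 70% = 70%.
Via Everline: 9% × 30% = 2.7%.
Total: 70% + 2.7% = 72.7%.
Rounded: 72.70%.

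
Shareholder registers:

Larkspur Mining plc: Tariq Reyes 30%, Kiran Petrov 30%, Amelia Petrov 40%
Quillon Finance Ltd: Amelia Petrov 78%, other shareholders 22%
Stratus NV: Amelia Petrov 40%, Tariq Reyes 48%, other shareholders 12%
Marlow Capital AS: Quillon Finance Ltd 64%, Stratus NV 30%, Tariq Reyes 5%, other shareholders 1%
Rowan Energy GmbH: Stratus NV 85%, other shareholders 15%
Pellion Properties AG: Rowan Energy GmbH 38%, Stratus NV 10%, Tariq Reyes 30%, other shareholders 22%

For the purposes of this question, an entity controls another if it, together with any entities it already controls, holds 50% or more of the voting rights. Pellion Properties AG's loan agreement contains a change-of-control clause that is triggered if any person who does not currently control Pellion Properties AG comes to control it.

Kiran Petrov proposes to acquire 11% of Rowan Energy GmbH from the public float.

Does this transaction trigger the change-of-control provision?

No

The purchase changes only Kiran's holdings, so Kiran is the only person who could newly come to control Pellion.
Kiran's largest direct stake is 30% in Larkspur, which does not meet the threshold, so Kiran controls no company.
Neither Kiran nor any entity Kiran controls holds any voting interest in Pellion.
So before the transaction, Kiran does not control Pellion.
After the purchase, Kiran holds 11% of Rowan directly.
Kiran's side now holds 11% of Rowan, not ≥ 50%, so Kiran still does not control Rowan.
After the transaction, neither Kiran nor any entity Kiran controls holds a voting interest in Pellion, so Kiran still does not control it.
No new person acquires control, so the clause is not triggered.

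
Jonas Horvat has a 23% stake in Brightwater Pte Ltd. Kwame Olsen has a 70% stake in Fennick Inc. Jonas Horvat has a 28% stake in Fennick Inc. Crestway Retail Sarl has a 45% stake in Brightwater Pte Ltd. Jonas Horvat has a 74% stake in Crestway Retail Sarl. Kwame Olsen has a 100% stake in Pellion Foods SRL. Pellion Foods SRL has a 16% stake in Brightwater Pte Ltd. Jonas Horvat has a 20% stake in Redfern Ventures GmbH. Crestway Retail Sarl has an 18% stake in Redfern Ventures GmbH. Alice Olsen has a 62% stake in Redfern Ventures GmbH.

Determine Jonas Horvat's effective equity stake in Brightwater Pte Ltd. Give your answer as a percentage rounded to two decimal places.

56.30%

Jonas reaches Brightwater along 2 paths.
Via Crestway: 74% × 45% = 33.3%.
Direct stake: 23% = 23%.
Total: 33.3% + 23% = 56.3%.
Rounded: 56.30%.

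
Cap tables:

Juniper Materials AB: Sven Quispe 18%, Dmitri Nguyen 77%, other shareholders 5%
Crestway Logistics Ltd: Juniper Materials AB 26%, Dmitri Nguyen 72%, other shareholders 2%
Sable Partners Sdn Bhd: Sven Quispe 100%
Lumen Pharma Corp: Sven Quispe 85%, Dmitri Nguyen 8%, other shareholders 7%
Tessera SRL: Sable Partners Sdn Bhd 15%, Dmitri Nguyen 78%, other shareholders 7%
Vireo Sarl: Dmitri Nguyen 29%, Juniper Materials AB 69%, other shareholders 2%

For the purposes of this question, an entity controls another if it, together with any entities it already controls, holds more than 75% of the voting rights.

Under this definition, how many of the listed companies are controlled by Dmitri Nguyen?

4

Dmitri holds 77% of Juniper, so Dmitri controls Juniper.
Juniper and Dmitri together hold 26% + 72% = 98% of Crestway, so Dmitri controls Crestway.
Dmitri holds 78% of Tessera, so Dmitri controls Tessera.
Dmitri and Juniper together hold 29% + 69% = 98% of Vireo, so Dmitri controls Vireo.
No other company's threshold is met.
Dmitri controls 4 companies.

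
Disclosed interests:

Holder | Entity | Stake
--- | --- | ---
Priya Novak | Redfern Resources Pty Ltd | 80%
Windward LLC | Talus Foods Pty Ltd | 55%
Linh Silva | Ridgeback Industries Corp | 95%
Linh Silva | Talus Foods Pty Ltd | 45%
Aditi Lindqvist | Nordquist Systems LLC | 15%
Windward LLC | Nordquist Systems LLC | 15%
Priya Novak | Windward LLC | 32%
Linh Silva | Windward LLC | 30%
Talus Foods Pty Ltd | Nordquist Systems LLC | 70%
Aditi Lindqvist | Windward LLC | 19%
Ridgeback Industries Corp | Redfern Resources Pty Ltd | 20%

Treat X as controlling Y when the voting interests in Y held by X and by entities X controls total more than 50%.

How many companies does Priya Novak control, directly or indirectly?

1

Priya holds 80% of Redfern, so Priya controls Redfern.
No other company's threshold is met.
Priya controls 1 company.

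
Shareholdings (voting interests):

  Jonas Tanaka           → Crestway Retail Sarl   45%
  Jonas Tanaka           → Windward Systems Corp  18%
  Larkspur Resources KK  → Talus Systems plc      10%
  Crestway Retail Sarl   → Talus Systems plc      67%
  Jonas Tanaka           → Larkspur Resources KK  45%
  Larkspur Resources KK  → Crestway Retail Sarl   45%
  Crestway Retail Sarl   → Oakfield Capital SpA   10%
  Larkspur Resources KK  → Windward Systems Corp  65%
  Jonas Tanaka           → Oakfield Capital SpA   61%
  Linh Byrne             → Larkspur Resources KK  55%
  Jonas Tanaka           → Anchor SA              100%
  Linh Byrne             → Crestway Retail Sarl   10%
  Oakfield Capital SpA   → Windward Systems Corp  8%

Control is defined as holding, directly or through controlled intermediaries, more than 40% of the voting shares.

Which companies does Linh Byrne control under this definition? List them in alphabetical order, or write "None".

Crestway Retail Sarl, Larkspur Resources KK, Talus Systems plc, Windward Systems Corp

Linh holds 55% of Larkspur, so Linh controls Larkspur.
Linh and Larkspur together hold 10% + 45% = 55% of Crestway, so Linh controls Crestway.
Larkspur holds 65% of Windward, so Linh controls Windward.
Larkspur and Crestway together hold 10% + 67% = 77% of Talus, so Linh controls Talus.
No other company's threshold is met.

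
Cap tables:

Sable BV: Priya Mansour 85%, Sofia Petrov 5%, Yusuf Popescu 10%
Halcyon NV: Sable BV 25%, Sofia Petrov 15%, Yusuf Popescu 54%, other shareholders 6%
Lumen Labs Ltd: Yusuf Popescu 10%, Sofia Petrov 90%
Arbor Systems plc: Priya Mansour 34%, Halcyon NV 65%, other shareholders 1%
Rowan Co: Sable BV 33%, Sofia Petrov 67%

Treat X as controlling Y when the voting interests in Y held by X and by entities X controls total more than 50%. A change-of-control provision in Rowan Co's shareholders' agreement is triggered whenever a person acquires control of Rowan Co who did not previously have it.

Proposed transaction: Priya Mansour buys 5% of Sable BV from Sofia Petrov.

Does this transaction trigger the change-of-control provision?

No

The purchase adds only to Priya's holdings (Sofia's stake shrinks), so Priya is the only person who could newly come to control Rowan.
Priya holds 85% of Sable, so Priya controls Sable.
In Rowan, Priya's side holds only 33%, not > 50%.
So before the transaction, Priya does not control Rowan.
After the purchase, Priya's direct stake in Sable rises to 85% + 5% = 90%, and Sofia's stake falls to 0%.
Priya holds 90% of Sable, so Priya controls Sable.
After the transaction, Priya's side holds 33% of Rowan, not > 50%, so Priya still does not control Rowan.
No new person acquires control, so the clause is not triggered.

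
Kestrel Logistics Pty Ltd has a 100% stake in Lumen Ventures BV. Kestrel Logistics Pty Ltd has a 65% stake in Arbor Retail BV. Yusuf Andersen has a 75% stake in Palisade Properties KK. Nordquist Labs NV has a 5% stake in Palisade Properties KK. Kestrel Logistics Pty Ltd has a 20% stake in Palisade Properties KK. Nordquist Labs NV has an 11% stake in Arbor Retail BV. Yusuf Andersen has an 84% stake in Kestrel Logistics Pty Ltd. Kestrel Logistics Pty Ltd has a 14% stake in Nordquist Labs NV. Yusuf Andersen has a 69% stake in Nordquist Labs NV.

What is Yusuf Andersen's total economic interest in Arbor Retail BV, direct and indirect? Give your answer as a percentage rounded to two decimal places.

63.48%

Yusuf reaches Arbor along 3 paths.
Via Kestrel → Nordquist: 84% × 14% × 11% = 1.2936%.
Via Nordquist: 69% × 11% = 7.59%.
Via Kestrel: 84% × 65% = 54.6%.
Total: 1.2936% + 7.59% + 54.6% = 63.4836%.
Rounded: 63.48%.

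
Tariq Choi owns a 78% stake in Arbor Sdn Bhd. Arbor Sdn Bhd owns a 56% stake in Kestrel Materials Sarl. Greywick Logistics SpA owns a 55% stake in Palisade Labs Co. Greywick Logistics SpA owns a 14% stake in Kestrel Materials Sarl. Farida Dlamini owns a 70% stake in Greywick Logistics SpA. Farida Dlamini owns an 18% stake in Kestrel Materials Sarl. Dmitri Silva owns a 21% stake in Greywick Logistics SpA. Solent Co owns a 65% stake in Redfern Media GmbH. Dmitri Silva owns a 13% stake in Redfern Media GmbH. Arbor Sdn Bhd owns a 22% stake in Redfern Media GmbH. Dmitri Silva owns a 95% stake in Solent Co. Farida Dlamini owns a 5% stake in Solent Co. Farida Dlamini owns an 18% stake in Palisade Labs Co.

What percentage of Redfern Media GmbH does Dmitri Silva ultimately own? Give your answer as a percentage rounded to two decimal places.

Dmitri reaches Redfern along 2 paths.
Direct stake: 13% = 13%.
Via Solent: 95% × 65% = 61.75%.
Total: 13% + 61.75% = 74.75%.

74.75%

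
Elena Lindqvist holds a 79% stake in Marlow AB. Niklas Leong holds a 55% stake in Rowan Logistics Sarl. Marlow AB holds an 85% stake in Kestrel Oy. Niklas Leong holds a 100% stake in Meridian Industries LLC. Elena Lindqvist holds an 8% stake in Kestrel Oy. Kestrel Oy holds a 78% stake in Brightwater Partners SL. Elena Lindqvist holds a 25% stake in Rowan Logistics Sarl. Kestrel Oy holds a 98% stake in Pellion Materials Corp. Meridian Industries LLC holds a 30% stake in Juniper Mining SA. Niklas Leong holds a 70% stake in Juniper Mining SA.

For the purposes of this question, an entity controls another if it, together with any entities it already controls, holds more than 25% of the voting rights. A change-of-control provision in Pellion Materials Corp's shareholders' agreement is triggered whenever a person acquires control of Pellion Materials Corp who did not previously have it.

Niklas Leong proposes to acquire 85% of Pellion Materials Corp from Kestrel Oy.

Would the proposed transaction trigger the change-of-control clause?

The purchase adds only to Niklas's holdings (Kestrel's stake shrinks), so Niklas is the only person who could newly come to control Pellion.
Niklas holds 100% of Meridian, so Niklas controls Meridian.
Niklas holds 55% of Rowan, so Niklas controls Rowan.
Meridian and Niklas together hold 30% + 70% = 100% of Juniper, so Niklas controls Juniper.
Neither Niklas nor any entity Niklas controls holds any voting interest in Pellion.
So before the transaction, Niklas does not control Pellion.
After the purchase, Niklas holds 85% of Pellion directly, and Kestrel's stake falls to 13%.
Niklas holds 85% of Pellion, so Niklas controls Pellion.
Niklas did not control Pellion before and does after, so the clause is triggered.

Yes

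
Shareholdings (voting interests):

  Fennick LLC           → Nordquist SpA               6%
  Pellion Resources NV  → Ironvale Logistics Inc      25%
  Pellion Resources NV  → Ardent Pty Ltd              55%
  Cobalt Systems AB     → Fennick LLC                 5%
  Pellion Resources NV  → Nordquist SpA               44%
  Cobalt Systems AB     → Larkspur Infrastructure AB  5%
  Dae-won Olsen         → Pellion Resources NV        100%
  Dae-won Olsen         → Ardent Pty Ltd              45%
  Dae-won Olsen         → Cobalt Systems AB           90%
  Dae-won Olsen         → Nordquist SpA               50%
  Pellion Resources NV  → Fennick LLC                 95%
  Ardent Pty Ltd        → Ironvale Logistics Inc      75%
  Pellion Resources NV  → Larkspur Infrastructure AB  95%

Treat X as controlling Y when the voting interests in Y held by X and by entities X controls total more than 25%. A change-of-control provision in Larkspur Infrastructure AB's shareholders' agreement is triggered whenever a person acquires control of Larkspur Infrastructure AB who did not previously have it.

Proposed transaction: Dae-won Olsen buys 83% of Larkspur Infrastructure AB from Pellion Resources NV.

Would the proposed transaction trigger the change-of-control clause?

The purchase adds only to Dae-won's holdings (Pellion's stake shrinks), so Dae-won is the only person who could newly come to control Larkspur.
Dae-won holds 100% of Pellion, so Dae-won controls Pellion.
Dae-won holds 90% of Cobalt, so Dae-won controls Cobalt.
Cobalt and Pellion together hold 5% + 95% = 100% of Larkspur, so Dae-won controls Larkspur.
So Dae-won already controls Larkspur before the transaction.
After the purchase, Dae-won holds 83% of Larkspur directly, and Pellion's stake falls to 12%.
Dae-won controlled Larkspur already, so this is not a new person acquiring control; every other person's position is unchanged or reduced.
No new person acquires control, so the clause is not triggered.

No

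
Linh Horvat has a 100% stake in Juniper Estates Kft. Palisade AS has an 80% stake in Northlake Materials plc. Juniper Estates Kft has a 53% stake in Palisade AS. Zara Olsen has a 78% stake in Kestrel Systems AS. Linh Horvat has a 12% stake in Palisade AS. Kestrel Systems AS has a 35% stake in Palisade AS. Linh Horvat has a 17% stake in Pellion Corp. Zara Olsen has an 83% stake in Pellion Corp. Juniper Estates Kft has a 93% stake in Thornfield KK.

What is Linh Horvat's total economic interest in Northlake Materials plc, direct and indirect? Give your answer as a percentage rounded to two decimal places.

Linh reaches Northlake along 2 paths.
Via Juniper → Palisade: 100% × 53% × 80% = 42.4%.
Via Palisade: 12% × 80% = 9.6%.
Total: 42.4% + 9.6% = 52%.
Rounded: 52.00%.

52.00%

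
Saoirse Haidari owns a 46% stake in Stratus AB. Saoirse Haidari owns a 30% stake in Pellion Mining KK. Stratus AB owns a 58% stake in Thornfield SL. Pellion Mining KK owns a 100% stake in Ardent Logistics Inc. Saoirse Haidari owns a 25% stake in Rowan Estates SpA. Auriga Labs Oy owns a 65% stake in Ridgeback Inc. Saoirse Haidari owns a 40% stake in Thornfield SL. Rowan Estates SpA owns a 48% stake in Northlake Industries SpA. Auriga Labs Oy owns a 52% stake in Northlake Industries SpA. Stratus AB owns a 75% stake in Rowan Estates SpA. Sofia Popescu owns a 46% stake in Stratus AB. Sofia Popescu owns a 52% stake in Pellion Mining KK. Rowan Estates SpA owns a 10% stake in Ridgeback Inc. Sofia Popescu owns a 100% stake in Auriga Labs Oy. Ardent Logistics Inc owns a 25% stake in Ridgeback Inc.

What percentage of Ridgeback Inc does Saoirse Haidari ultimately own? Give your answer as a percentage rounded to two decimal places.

Saoirse reaches Ridgeback along 3 paths.
Via Pellion → Ardent: 30% × 100% × 25% = 7.5%.
Via Rowan: 25% × 10% = 2.5%.
Via Stratus → Rowan: 46% × 75% × 10% = 3.45%.
Total: 7.5% + 2.5% + 3.45% = 13.45%.

13.45%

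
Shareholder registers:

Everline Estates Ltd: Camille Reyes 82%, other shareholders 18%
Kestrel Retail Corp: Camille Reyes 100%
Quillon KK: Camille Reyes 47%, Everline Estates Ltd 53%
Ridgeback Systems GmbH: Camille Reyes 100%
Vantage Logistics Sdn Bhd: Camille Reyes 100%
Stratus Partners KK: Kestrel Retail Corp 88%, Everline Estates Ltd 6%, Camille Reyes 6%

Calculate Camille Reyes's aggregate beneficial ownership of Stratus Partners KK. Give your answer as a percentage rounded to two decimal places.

98.92%

Camille reaches Stratus along 3 paths.
Via Kestrel: 100% × 88% = 88%.
Via Everline: 82% × 6% = 4.92%.
Direct stake: 6% = 6%.
Total: 88% + 4.92% + 6% = 98.92%.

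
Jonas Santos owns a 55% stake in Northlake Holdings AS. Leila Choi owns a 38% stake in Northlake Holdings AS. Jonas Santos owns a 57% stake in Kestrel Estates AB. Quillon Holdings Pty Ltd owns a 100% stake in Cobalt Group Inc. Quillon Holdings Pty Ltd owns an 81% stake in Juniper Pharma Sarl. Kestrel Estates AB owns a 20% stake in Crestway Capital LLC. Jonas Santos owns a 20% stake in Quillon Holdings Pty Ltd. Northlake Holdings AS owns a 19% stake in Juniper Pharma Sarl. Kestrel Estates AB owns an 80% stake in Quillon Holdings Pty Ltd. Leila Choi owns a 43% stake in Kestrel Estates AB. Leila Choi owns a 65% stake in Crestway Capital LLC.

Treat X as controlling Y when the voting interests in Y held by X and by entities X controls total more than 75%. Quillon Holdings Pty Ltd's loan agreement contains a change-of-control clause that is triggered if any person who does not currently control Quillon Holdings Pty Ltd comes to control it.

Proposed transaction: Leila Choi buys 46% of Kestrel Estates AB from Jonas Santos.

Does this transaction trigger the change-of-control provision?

The purchase adds only to Leila's holdings (Jonas's stake shrinks), so Leila is the only person who could newly come to control Quillon.
Leila's largest direct stake is 65% in Crestway, which does not meet the threshold, so Leila controls no company.
Neither Leila nor any entity Leila controls holds any voting interest in Quillon.
So before the transaction, Leila does not control Quillon.
After the purchase, Leila's direct stake in Kestrel rises to 43% + 46% = 89%, and Jonas's stake falls to 11%.
Leila holds 89% of Kestrel, so Leila controls Kestrel.
Kestrel holds 80% of Quillon, so Leila controls Quillon.
Leila did not control Quillon before and does after, so the clause is triggered.

Yes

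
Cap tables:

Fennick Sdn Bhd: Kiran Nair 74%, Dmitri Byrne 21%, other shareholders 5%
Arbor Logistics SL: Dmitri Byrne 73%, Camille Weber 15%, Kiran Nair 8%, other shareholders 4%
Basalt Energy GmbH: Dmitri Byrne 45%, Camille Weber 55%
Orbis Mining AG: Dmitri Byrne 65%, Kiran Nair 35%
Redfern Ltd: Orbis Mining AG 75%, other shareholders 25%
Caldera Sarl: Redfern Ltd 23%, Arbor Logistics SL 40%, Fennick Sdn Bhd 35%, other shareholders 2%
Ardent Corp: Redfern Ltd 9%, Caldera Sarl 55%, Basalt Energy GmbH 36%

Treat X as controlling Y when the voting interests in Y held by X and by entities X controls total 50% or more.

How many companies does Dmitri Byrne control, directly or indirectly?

5

Dmitri holds 73% of Arbor, so Dmitri controls Arbor.
Dmitri holds 65% of Orbis, so Dmitri controls Orbis.
Orbis holds 75% of Redfern, so Dmitri controls Redfern.
Redfern and Arbor together hold 23% + 40% = 63% of Caldera, so Dmitri controls Caldera.
Redfern and Caldera together hold 9% + 55% = 64% of Ardent, so Dmitri controls Ardent.
No other company's threshold is met.
Dmitri controls 5 companies.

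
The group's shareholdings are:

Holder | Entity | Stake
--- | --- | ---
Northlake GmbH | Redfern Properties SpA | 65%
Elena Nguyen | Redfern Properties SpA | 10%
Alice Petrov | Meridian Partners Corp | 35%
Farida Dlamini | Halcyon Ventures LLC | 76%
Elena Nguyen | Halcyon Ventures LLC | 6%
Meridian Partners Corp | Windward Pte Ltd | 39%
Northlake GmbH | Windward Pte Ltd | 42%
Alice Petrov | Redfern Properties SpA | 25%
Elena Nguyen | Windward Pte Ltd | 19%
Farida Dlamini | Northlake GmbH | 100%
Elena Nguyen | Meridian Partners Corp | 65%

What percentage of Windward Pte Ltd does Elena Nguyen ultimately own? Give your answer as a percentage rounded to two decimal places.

44.35%

Elena reaches Windward along 2 paths.
Via Meridian: 65% × 39% = 25.35%.
Direct stake: 19% = 19%.
Total: 25.35% + 19% = 44.35%.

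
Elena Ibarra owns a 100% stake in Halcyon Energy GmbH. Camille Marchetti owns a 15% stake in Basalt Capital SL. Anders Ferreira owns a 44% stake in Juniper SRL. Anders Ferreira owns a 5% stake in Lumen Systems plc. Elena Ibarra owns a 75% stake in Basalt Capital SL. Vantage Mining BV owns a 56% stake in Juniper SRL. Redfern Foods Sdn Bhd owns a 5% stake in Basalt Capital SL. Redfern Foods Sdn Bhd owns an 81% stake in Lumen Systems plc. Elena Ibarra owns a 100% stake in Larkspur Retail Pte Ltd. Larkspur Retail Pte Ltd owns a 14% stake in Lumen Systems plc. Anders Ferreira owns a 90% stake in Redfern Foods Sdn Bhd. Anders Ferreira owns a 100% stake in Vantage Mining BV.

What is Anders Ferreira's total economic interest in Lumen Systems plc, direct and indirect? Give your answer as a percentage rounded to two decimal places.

77.90%

Anders reaches Lumen along 2 paths.
Via Redfern: 90% × 81% = 72.9%.
Direct stake: 5% = 5%.
Total: 72.9% + 5% = 77.9%.
Rounded: 77.90%.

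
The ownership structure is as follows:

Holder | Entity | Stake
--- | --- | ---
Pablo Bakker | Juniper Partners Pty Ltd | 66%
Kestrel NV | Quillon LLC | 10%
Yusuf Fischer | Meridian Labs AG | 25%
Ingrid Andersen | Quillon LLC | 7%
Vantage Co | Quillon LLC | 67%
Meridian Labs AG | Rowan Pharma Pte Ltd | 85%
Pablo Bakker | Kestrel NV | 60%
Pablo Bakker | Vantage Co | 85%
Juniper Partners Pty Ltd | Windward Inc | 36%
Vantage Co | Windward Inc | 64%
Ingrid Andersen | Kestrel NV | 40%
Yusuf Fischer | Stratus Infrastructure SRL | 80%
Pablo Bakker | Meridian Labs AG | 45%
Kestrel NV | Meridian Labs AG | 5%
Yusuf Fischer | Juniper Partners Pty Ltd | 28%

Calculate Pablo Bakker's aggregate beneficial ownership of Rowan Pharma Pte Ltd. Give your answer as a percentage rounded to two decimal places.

Pablo reaches Rowan along 2 paths.
Via Kestrel → Meridian: 60% × 5% × 85% = 2.55%.
Via Meridian: 45% × 85% = 38.25%.
Total: 2.55% + 38.25% = 40.8%.
Rounded: 40.80%.

40.80%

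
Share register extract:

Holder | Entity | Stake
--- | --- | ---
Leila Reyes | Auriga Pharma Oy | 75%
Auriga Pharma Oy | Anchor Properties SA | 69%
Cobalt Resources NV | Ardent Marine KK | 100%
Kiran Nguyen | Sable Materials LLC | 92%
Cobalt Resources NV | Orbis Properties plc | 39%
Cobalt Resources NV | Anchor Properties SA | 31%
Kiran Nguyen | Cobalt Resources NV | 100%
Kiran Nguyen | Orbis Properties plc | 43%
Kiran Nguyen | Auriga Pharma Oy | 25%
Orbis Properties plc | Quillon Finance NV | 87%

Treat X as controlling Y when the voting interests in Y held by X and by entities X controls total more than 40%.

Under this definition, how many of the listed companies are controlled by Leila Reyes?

Leila holds 75% of Auriga, so Leila controls Auriga.
Auriga holds 69% of Anchor, so Leila controls Anchor.
No other company's threshold is met.
Leila controls 2 companies.

2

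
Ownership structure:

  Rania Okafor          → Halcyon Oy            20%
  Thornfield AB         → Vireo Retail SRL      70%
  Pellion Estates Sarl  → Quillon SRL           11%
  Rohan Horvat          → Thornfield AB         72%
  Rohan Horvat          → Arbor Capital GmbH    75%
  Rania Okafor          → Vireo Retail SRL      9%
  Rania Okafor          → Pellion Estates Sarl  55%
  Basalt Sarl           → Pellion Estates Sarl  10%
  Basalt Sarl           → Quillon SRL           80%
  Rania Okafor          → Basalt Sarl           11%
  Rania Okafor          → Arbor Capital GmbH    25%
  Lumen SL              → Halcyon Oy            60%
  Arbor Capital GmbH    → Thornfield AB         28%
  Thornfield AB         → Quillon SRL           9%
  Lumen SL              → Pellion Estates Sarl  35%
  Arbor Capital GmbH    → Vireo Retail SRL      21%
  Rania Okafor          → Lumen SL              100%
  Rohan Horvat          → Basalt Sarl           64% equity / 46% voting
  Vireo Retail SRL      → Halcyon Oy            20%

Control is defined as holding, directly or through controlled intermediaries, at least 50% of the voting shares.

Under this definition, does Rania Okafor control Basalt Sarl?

Rania holds 100% of Lumen, so Rania controls Lumen.
Rania and Lumen together hold 55% + 35% = 90% of Pellion, so Rania controls Pellion.
Rania and Lumen together hold 20% + 60% = 80% of Halcyon, so Rania controls Halcyon.
In Basalt, Rania's side holds only 11%, not ≥ 50%.
So Rania does not control Basalt.

No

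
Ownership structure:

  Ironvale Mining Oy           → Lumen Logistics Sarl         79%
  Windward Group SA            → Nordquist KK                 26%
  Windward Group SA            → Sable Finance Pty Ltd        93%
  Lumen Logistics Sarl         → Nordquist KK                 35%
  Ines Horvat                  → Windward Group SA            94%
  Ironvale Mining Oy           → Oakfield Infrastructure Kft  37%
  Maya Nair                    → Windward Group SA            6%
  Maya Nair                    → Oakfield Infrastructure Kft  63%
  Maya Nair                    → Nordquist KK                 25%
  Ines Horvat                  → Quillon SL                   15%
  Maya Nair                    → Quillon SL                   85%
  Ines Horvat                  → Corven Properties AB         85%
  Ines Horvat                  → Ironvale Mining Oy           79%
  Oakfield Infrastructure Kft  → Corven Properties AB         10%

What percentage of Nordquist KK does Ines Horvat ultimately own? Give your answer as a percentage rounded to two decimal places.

46.28%

Ines reaches Nordquist along 2 paths.
Via Ironvale → Lumen: 79% × 79% × 35% = 21.8435%.
Via Windward: 94% × 26% = 24.44%.
Total: 21.8435% + 24.44% = 46.2835%.
Rounded: 46.28%.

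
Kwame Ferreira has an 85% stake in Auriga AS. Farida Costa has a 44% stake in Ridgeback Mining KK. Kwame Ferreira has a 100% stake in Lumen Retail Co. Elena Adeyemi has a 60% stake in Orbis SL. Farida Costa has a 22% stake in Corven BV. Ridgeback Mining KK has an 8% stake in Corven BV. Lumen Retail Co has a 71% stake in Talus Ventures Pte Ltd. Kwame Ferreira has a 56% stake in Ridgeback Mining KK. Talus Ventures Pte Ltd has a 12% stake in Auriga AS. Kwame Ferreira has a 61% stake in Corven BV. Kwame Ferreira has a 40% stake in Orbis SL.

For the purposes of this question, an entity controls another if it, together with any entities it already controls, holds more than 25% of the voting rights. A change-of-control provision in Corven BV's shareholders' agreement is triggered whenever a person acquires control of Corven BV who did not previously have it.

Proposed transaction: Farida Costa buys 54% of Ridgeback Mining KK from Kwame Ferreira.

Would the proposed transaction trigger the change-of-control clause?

The purchase adds only to Farida's holdings (Kwame's stake shrinks), so Farida is the only person who could newly come to control Corven.
Farida holds 44% of Ridgeback, so Farida controls Ridgeback.
Farida and Ridgeback together hold 22% + 8% = 30% of Corven, so Farida controls Corven.
So Farida already controls Corven before the transaction.
After the purchase, Farida's direct stake in Ridgeback rises to 44% + 54% = 98%, and Kwame's stake falls to 2%.
Farida controlled Corven already, so this is not a new person acquiring control; every other person's position is unchanged or reduced.
No new person acquires control, so the clause is not triggered.

No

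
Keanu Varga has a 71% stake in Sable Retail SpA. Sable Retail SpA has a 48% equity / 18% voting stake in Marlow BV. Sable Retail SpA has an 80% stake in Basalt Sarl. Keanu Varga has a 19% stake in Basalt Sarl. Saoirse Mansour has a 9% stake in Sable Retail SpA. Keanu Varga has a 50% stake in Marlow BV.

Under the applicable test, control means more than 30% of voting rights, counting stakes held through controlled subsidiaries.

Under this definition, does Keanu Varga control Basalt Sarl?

Yes

Keanu holds 71% of Sable, so Keanu controls Sable.
Sable and Keanu together hold 80% + 19% = 99% of Basalt, so Keanu controls Basalt.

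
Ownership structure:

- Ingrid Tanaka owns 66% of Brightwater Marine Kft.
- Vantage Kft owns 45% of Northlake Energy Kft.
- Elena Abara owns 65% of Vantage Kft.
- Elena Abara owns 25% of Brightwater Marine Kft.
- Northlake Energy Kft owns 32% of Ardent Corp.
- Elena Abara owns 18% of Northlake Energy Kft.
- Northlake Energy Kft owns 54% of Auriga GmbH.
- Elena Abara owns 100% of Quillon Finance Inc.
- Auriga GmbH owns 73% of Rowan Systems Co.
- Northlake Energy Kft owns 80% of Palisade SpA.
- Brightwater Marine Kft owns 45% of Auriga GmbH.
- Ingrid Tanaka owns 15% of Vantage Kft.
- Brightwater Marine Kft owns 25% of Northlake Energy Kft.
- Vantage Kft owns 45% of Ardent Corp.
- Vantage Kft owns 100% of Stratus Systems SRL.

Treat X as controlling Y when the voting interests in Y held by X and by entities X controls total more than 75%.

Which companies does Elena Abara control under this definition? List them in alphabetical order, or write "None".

Quillon Finance Inc

Elena holds 100% of Quillon, so Elena controls Quillon.
No other company's threshold is met.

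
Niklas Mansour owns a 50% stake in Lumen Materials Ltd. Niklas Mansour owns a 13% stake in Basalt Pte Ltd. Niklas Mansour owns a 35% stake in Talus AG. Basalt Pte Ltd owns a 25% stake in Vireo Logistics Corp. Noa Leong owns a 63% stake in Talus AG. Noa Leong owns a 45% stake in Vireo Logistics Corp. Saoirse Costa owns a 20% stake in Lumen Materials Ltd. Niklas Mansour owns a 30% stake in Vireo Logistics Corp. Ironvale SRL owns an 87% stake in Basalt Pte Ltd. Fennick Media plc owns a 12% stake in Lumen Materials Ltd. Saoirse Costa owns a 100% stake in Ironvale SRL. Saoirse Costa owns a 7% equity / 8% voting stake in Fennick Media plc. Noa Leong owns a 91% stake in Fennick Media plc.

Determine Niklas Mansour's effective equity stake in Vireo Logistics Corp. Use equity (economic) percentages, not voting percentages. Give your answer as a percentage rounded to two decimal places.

33.25%

Niklas reaches Vireo along 2 paths.
Direct stake: 30% = 30%.
Via Basalt: 13% × 25% = 3.25%.
Total: 30% + 3.25% = 33.25%.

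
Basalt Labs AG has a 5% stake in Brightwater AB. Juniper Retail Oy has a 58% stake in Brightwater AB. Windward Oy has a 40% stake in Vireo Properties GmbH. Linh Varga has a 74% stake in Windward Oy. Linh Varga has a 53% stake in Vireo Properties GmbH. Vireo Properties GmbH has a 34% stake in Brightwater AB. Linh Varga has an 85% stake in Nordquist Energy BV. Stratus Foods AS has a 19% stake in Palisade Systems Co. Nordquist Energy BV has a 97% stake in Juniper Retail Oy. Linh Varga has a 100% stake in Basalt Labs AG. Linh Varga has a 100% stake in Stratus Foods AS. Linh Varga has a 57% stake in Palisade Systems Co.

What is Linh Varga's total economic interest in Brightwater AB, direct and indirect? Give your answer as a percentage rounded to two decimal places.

Linh reaches Brightwater along 4 paths.
Via Nordquist → Juniper: 85% × 97% × 58% = 47.821%.
Via Windward → Vireo: 74% × 40% × 34% = 10.064%.
Via Vireo: 53% × 34% = 18.02%.
Via Basalt: 100% × 5% = 5%.
Total: 47.821% + 10.064% + 18.02% + 5% = 80.905%.
Rounded: 80.91%.

80.91%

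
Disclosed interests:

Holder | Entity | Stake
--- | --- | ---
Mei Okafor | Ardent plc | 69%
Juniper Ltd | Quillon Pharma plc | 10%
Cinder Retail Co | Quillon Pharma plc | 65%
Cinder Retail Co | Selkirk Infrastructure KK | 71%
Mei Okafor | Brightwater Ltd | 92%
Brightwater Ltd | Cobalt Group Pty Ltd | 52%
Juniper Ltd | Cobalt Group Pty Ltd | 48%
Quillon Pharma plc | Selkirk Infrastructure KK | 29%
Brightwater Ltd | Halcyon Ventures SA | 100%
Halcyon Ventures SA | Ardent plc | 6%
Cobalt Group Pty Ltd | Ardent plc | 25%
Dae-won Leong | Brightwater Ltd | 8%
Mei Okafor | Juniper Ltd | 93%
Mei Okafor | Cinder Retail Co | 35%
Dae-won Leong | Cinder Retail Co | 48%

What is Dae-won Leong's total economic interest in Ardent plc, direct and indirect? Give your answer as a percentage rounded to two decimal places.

Dae-won reaches Ardent along 2 paths.
Via Brightwater → Cobalt: 8% × 52% × 25% = 1.04%.
Via Brightwater → Halcyon: 8% × 100% × 6% = 0.48%.
Total: 1.04% + 0.48% = 1.52%.

1.52%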